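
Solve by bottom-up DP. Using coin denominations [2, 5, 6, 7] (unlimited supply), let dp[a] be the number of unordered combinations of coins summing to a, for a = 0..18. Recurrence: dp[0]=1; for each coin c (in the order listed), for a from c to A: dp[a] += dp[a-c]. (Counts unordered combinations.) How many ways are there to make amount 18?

9

after  coin     0     1     2     3     4     5     6     7     8     9    10    11    12    13    14    15    16    17    18
          2     1     0     1     0     1     0     1     0     1     0     1     0     1     0     1     0     1     0     1
          5     1     0     1     0     1     1     1     1     1     1     2     1     2     1     2     2     2     2     2
          6     1     0     1     0     1     1     2     1     2     1     3     2     4     2     4     3     5     4     6
          7     1     0     1     0     1     1     2     2     2     2     3     3     5     4     6     5     7     7     9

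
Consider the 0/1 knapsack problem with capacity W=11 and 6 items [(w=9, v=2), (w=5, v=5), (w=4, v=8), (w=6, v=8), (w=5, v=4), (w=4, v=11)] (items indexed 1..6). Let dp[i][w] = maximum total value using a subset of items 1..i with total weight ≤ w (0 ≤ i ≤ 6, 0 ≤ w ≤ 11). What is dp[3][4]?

8

i\w   0   1   2   3   4   5   6   7   8   9  10  11
  0   0   0   0   0   0   0   0   0   0   0   0   0
  1   0   0   0   0   0   0   0   0   0   2   2   2
  2   0   0   0   0   0   5   5   5   5   5   5   5
  3   0   0   0   0   8   8   8   8   8  13  13  13
  4   0   0   0   0   8   8   8   8   8  13  16  16
  5   0   0   0   0   8   8   8   8   8  13  16  16
  6   0   0   0   0  11  11  11  11  19  19  19  19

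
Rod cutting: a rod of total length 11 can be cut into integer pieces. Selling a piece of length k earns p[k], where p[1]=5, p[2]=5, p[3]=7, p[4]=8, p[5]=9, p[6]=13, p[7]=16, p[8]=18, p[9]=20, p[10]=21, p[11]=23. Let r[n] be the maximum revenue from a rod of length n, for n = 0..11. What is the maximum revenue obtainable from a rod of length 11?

55

   n    0    1    2    3    4    5    6    7    8    9   10   11
r[n]    0    5   10   15   20   25   30   35   40   45   50   55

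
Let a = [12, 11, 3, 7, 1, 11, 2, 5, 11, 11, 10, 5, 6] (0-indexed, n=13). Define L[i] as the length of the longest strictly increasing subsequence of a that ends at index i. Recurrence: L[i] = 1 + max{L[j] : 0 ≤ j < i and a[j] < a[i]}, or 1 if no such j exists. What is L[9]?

4

   i    0    1    2    3    4    5    6    7    8    9   10   11   12
a[i]   12   11    3    7    1   11    2    5   11   11   10    5    6
L[i]    1    1    1    2    1    3    2    3    4    4    4    3    4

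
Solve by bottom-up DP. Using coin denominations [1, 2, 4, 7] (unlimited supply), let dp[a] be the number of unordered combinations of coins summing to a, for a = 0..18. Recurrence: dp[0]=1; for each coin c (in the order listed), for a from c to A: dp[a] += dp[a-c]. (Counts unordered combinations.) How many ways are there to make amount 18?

46

after  coin     0     1     2     3     4     5     6     7     8     9    10    11    12    13    14    15    16    17    18
          1     1     1     1     1     1     1     1     1     1     1     1     1     1     1     1     1     1     1     1
          2     1     1     2     2     3     3     4     4     5     5     6     6     7     7     8     8     9     9    10
          4     1     1     2     2     4     4     6     6     9     9    12    12    16    16    20    20    25    25    30
          7     1     1     2     2     4     4     6     7    10    11    14    16    20    22    27    30    36    39    46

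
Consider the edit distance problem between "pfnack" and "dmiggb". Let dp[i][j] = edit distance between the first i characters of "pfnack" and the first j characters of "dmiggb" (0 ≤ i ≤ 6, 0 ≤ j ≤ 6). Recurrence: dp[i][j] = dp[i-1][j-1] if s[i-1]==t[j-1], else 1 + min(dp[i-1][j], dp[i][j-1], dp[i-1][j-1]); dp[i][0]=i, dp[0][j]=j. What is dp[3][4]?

4

   ''  d  m  i  g  g  b
''  0  1  2  3  4  5  6
 p  1  1  2  3  4  5  6
 f  2  2  2  3  4  5  6
 n  3  3  3  3  4  5  6
 a  4  4  4  4  4  5  6
 c  5  5  5  5  5  5  6
 k  6  6  6  6  6  6  6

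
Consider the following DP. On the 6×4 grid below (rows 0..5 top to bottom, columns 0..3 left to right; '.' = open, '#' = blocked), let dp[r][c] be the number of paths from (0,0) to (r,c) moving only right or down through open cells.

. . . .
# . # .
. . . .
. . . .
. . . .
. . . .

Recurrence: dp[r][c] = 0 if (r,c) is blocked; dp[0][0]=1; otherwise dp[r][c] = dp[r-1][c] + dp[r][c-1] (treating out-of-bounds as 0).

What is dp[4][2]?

3

r\c   0   1   2   3
  0   1   1   1   1
  1   0   1   0   1
  2   0   1   1   2
  3   0   1   2   4
  4   0   1   3   7
  5   0   1   4  11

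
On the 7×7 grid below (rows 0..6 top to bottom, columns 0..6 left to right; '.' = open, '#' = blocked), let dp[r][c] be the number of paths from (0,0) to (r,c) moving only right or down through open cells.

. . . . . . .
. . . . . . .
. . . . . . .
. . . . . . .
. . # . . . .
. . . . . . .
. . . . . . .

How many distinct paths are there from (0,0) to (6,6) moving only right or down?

r\c   0   1   2   3   4   5   6
  0   1   1   1   1   1   1   1
  1   1   2   3   4   5   6   7
  2   1   3   6  10  15  21  28
  3   1   4  10  20  35  56  84
  4   1   5   0  20  55 111 195
  5   1   6   6  26  81 192 387
  6   1   7  13  39 120 312 699

699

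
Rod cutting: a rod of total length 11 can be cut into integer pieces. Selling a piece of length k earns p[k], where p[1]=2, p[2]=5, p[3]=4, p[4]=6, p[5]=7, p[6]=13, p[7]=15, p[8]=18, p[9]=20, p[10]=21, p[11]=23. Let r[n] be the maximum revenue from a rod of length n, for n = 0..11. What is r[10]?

   n    0    1    2    3    4    5    6    7    8    9   10   11
r[n]    0    2    5    7   10   12   15   17   20   22   25   27

25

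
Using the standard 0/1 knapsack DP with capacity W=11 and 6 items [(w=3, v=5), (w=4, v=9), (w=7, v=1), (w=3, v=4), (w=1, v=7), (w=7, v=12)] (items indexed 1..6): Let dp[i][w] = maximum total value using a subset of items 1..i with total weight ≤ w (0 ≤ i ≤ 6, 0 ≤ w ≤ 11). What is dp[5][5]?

i\w   0   1   2   3   4   5   6   7   8   9  10  11
  0   0   0   0   0   0   0   0   0   0   0   0   0
  1   0   0   0   5   5   5   5   5   5   5   5   5
  2   0   0   0   5   9   9   9  14  14  14  14  14
  3   0   0   0   5   9   9   9  14  14  14  14  14
  4   0   0   0   5   9   9   9  14  14  14  18  18
  5   0   7   7   7  12  16  16  16  21  21  21  25
  6   0   7   7   7  12  16  16  16  21  21  21  25

16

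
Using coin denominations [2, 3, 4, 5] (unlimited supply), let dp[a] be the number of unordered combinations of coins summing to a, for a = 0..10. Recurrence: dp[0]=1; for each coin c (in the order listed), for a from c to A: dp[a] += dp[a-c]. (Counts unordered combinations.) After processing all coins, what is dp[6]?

3

after  coin     0     1     2     3     4     5     6     7     8     9    10
          2     1     0     1     0     1     0     1     0     1     0     1
          3     1     0     1     1     1     1     2     1     2     2     2
          4     1     0     1     1     2     1     3     2     4     3     5
          5     1     0     1     1     2     2     3     3     5     5     7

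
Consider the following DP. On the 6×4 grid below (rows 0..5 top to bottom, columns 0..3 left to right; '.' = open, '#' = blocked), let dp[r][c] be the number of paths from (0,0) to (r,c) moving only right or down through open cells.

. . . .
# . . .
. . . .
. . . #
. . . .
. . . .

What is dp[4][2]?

5

r\c   0   1   2   3
  0   1   1   1   1
  1   0   1   2   3
  2   0   1   3   6
  3   0   1   4   0
  4   0   1   5   5
  5   0   1   6  11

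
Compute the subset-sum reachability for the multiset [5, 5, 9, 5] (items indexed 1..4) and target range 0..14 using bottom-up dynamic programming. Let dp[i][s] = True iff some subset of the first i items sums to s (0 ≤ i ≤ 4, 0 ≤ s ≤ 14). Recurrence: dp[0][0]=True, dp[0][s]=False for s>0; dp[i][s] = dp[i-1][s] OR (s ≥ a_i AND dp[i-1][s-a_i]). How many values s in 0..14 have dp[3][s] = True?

5

i\s   0   1   2   3   4   5   6   7   8   9  10  11  12  13  14
  0   T   F   F   F   F   F   F   F   F   F   F   F   F   F   F
  1   T   F   F   F   F   T   F   F   F   F   F   F   F   F   F
  2   T   F   F   F   F   T   F   F   F   F   T   F   F   F   F
  3   T   F   F   F   F   T   F   F   F   T   T   F   F   F   T
  4   T   F   F   F   F   T   F   F   F   T   T   F   F   F   T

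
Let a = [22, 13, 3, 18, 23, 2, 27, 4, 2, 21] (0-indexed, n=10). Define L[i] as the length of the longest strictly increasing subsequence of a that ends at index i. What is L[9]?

3

   i    0    1    2    3    4    5    6    7    8    9
a[i]   22   13    3   18   23    2   27    4    2   21
L[i]    1    1    1    2    3    1    4    2    1    3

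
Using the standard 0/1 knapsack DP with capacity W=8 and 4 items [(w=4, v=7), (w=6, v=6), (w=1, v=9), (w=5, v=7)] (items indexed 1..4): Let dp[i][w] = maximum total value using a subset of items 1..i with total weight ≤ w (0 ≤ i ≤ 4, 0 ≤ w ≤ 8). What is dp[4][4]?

9

i\w   0   1   2   3   4   5   6   7   8
  0   0   0   0   0   0   0   0   0   0
  1   0   0   0   0   7   7   7   7   7
  2   0   0   0   0   7   7   7   7   7
  3   0   9   9   9   9  16  16  16  16
  4   0   9   9   9   9  16  16  16  16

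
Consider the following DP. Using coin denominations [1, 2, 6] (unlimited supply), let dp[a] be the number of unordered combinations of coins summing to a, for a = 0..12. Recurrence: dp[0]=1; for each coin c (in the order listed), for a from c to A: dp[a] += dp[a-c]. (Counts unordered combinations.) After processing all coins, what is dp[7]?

after  coin     0     1     2     3     4     5     6     7     8     9    10    11    12
          1     1     1     1     1     1     1     1     1     1     1     1     1     1
          2     1     1     2     2     3     3     4     4     5     5     6     6     7
          6     1     1     2     2     3     3     5     5     7     7     9     9    12

5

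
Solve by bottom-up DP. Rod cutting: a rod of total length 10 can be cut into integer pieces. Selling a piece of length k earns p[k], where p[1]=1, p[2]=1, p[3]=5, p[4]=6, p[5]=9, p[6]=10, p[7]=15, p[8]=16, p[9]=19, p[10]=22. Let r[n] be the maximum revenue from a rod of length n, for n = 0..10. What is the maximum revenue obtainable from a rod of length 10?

22

   n    0    1    2    3    4    5    6    7    8    9   10
r[n]    0    1    2    5    6    9   10   15   16   19   22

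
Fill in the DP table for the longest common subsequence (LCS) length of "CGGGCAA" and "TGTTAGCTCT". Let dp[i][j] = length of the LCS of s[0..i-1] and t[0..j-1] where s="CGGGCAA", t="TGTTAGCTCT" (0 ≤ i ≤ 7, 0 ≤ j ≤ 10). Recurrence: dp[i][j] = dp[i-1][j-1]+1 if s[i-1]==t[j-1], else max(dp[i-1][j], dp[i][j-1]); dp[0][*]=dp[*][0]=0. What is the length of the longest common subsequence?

   ''  T  G  T  T  A  G  C  T  C  T
''  0  0  0  0  0  0  0  0  0  0  0
 C  0  0  0  0  0  0  0  1  1  1  1
 G  0  0  1  1  1  1  1  1  1  1  1
 G  0  0  1  1  1  1  2  2  2  2  2
 G  0  0  1  1  1  1  2  2  2  2  2
 C  0  0  1  1  1  1  2  3  3  3  3
 A  0  0  1  1  1  2  2  3  3  3  3
 A  0  0  1  1  1  2  2  3  3  3  3

3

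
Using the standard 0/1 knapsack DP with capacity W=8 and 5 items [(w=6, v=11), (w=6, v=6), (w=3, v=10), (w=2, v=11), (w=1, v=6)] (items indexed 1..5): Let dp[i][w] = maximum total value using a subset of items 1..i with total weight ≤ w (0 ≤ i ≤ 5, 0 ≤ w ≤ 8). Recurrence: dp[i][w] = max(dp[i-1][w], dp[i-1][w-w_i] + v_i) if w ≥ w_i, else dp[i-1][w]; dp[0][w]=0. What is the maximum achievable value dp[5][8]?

27

i\w   0   1   2   3   4   5   6   7   8
  0   0   0   0   0   0   0   0   0   0
  1   0   0   0   0   0   0  11  11  11
  2   0   0   0   0   0   0  11  11  11
  3   0   0   0  10  10  10  11  11  11
  4   0   0  11  11  11  21  21  21  22
  5   0   6  11  17  17  21  27  27  27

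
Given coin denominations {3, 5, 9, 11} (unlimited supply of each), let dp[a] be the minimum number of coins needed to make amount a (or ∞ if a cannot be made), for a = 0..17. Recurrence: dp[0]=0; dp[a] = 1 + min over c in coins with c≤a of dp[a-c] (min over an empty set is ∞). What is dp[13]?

 a  0  1  2  3  4  5  6  7  8  9 10 11 12 13 14 15 16 17
dp  0  -  -  1  -  1  2  -  2  1  2  1  2  3  2  3  2  3
(- denotes ∞ / unreachable)

3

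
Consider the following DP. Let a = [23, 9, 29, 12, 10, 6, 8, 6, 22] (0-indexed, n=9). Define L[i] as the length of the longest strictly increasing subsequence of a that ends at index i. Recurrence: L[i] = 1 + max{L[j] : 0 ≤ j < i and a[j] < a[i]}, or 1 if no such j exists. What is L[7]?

   i    0    1    2    3    4    5    6    7    8
a[i]   23    9   29   12   10    6    8    6   22
L[i]    1    1    2    2    2    1    2    1    3

1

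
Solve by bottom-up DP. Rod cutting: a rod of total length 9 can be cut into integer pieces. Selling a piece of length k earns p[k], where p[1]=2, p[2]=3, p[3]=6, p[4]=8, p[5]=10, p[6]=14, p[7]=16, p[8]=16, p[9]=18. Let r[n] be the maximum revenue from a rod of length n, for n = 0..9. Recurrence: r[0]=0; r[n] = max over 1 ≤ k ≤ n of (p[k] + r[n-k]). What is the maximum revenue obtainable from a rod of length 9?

20

   n    0    1    2    3    4    5    6    7    8    9
r[n]    0    2    4    6    8   10   14   16   18   20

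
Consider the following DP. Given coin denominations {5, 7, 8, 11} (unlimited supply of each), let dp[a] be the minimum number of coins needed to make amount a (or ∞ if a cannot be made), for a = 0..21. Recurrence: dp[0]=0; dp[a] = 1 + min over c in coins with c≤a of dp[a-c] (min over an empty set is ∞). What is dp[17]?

3

 a  0  1  2  3  4  5  6  7  8  9 10 11 12 13 14 15 16 17 18 19 20 21
dp  0  -  -  -  -  1  -  1  1  -  2  1  2  2  2  2  2  3  2  2  3  3
(- denotes ∞ / unreachable)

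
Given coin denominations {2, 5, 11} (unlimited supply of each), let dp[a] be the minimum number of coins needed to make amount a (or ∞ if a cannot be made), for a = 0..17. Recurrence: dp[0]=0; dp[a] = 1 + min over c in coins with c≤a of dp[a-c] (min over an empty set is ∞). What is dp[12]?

3

 a  0  1  2  3  4  5  6  7  8  9 10 11 12 13 14 15 16 17
dp  0  -  1  -  2  1  3  2  4  3  2  1  3  2  4  3  2  4
(- denotes ∞ / unreachable)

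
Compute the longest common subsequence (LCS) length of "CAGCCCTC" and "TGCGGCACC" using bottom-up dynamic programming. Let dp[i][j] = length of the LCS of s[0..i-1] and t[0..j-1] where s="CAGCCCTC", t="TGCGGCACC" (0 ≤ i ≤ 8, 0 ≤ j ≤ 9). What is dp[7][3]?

   ''  T  G  C  G  G  C  A  C  C
''  0  0  0  0  0  0  0  0  0  0
 C  0  0  0  1  1  1  1  1  1  1
 A  0  0  0  1  1  1  1  2  2  2
 G  0  0  1  1  2  2  2  2  2  2
 C  0  0  1  2  2  2  3  3  3  3
 C  0  0  1  2  2  2  3  3  4  4
 C  0  0  1  2  2  2  3  3  4  5
 T  0  1  1  2  2  2  3  3  4  5
 C  0  1  1  2  2  2  3  3  4  5

2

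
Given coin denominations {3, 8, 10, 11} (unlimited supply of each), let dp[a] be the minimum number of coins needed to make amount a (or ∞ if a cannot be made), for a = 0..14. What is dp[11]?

1

 a  0  1  2  3  4  5  6  7  8  9 10 11 12 13 14
dp  0  -  -  1  -  -  2  -  1  3  1  1  4  2  2
(- denotes ∞ / unreachable)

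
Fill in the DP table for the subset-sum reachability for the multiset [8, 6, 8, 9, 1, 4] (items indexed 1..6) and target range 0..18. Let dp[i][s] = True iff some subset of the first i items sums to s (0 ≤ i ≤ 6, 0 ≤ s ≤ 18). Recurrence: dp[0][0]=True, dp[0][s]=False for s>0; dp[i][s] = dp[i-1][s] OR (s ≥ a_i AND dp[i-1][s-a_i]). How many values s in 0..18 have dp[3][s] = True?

i\s   0   1   2   3   4   5   6   7   8   9  10  11  12  13  14  15  16  17  18
  0   T   F   F   F   F   F   F   F   F   F   F   F   F   F   F   F   F   F   F
  1   T   F   F   F   F   F   F   F   T   F   F   F   F   F   F   F   F   F   F
  2   T   F   F   F   F   F   T   F   T   F   F   F   F   F   T   F   F   F   F
  3   T   F   F   F   F   F   T   F   T   F   F   F   F   F   T   F   T   F   F
  4   T   F   F   F   F   F   T   F   T   T   F   F   F   F   T   T   T   T   F
  5   T   T   F   F   F   F   T   T   T   T   T   F   F   F   T   T   T   T   T
  6   T   T   F   F   T   T   T   T   T   T   T   T   T   T   T   T   T   T   T

5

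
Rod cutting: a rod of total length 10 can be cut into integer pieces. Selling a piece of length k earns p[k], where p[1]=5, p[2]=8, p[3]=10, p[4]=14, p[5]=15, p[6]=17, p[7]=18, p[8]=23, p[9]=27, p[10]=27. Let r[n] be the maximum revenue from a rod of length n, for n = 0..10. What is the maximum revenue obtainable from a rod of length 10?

50

   n    0    1    2    3    4    5    6    7    8    9   10
r[n]    0    5   10   15   20   25   30   35   40   45   50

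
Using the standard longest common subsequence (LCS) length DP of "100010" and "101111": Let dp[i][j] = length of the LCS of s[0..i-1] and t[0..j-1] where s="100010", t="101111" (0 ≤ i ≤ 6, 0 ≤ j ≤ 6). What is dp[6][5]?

   ''  1  0  1  1  1  1
''  0  0  0  0  0  0  0
 1  0  1  1  1  1  1  1
 0  0  1  2  2  2  2  2
 0  0  1  2  2  2  2  2
 0  0  1  2  2  2  2  2
 1  0  1  2  3  3  3  3
 0  0  1  2  3  3  3  3

3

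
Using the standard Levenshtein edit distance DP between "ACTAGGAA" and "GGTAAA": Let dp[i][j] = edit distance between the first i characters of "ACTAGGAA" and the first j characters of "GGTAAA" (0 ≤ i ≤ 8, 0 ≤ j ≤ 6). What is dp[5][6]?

   ''  G  G  T  A  A  A
''  0  1  2  3  4  5  6
 A  1  1  2  3  3  4  5
 C  2  2  2  3  4  4  5
 T  3  3  3  2  3  4  5
 A  4  4  4  3  2  3  4
 G  5  4  4  4  3  3  4
 G  6  5  4  5  4  4  4
 A  7  6  5  5  5  4  4
 A  8  7  6  6  5  5  4

4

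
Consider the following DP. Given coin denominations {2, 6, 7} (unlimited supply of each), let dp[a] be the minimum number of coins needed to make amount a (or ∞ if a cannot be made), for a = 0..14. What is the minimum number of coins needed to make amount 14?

2

 a  0  1  2  3  4  5  6  7  8  9 10 11 12 13 14
dp  0  -  1  -  2  -  1  1  2  2  3  3  2  2  2
(- denotes ∞ / unreachable)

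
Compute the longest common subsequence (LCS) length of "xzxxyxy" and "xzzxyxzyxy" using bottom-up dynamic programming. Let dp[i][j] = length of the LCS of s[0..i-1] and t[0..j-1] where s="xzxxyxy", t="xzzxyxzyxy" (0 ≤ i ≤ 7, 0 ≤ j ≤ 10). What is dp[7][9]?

6

   ''  x  z  z  x  y  x  z  y  x  y
''  0  0  0  0  0  0  0  0  0  0  0
 x  0  1  1  1  1  1  1  1  1  1  1
 z  0  1  2  2  2  2  2  2  2  2  2
 x  0  1  2  2  3  3  3  3  3  3  3
 x  0  1  2  2  3  3  4  4  4  4  4
 y  0  1  2  2  3  4  4  4  5  5  5
 x  0  1  2  2  3  4  5  5  5  6  6
 y  0  1  2  2  3  4  5  5  6  6  7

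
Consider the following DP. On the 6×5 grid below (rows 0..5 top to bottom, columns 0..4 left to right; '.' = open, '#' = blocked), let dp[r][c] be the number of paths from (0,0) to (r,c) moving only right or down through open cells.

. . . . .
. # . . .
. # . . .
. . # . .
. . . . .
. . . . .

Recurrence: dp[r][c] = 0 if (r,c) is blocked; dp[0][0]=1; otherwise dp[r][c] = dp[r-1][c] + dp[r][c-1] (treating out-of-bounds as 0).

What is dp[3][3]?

3

r\c   0   1   2   3   4
  0   1   1   1   1   1
  1   1   0   1   2   3
  2   1   0   1   3   6
  3   1   1   0   3   9
  4   1   2   2   5  14
  5   1   3   5  10  24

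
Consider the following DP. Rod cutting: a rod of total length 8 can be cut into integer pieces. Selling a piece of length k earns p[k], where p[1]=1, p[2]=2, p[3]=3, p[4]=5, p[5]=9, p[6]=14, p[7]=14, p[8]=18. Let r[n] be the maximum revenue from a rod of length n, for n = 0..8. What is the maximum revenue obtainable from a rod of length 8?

   n    0    1    2    3    4    5    6    7    8
r[n]    0    1    2    3    5    9   14   15   18

18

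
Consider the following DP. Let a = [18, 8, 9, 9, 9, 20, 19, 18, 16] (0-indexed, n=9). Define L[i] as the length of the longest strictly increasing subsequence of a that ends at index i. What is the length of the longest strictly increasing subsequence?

   i    0    1    2    3    4    5    6    7    8
a[i]   18    8    9    9    9   20   19   18   16
L[i]    1    1    2    2    2    3    3    3    3

3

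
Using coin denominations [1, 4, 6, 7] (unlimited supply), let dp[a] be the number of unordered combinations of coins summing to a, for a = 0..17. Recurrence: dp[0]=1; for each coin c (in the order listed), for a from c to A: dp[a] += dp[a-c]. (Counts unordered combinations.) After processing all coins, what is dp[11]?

7

after  coin     0     1     2     3     4     5     6     7     8     9    10    11    12    13    14    15    16    17
          1     1     1     1     1     1     1     1     1     1     1     1     1     1     1     1     1     1     1
          4     1     1     1     1     2     2     2     2     3     3     3     3     4     4     4     4     5     5
          6     1     1     1     1     2     2     3     3     4     4     5     5     7     7     8     8    10    10
          7     1     1     1     1     2     2     3     4     5     5     6     7     9    10    12    13    15    16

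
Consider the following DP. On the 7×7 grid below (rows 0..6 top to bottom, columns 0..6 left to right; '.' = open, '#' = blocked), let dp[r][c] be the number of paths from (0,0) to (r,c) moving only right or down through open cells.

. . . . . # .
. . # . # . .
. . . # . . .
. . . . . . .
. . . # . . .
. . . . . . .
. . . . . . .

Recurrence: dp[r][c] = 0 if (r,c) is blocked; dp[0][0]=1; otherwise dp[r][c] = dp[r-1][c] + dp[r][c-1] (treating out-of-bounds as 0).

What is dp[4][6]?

21

r\c   0   1   2   3   4   5   6
  0   1   1   1   1   1   0   0
  1   1   2   0   1   0   0   0
  2   1   3   3   0   0   0   0
  3   1   4   7   7   7   7   7
  4   1   5  12   0   7  14  21
  5   1   6  18  18  25  39  60
  6   1   7  25  43  68 107 167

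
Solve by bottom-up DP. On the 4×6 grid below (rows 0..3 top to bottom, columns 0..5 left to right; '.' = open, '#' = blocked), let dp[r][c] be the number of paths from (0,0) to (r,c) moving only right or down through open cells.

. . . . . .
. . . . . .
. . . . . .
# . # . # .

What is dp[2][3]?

10

r\c   0   1   2   3   4   5
  0   1   1   1   1   1   1
  1   1   2   3   4   5   6
  2   1   3   6  10  15  21
  3   0   3   0  10   0  21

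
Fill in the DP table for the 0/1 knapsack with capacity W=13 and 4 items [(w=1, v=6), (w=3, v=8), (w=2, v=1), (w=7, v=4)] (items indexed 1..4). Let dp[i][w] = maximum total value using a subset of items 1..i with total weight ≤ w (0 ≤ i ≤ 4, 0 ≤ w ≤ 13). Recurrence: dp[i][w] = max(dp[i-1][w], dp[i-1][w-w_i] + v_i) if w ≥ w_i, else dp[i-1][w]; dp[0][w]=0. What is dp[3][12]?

i\w   0   1   2   3   4   5   6   7   8   9  10  11  12  13
  0   0   0   0   0   0   0   0   0   0   0   0   0   0   0
  1   0   6   6   6   6   6   6   6   6   6   6   6   6   6
  2   0   6   6   8  14  14  14  14  14  14  14  14  14  14
  3   0   6   6   8  14  14  15  15  15  15  15  15  15  15
  4   0   6   6   8  14  14  15  15  15  15  15  18  18  19

15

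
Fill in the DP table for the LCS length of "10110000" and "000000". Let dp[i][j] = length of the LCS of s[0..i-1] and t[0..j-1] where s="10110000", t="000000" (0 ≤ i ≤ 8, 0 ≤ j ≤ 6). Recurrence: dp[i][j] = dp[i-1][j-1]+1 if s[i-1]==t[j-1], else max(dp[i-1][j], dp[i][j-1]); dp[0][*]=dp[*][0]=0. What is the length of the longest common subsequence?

   ''  0  0  0  0  0  0
''  0  0  0  0  0  0  0
 1  0  0  0  0  0  0  0
 0  0  1  1  1  1  1  1
 1  0  1  1  1  1  1  1
 1  0  1  1  1  1  1  1
 0  0  1  2  2  2  2  2
 0  0  1  2  3  3  3  3
 0  0  1  2  3  4  4  4
 0  0  1  2  3  4  5  5

5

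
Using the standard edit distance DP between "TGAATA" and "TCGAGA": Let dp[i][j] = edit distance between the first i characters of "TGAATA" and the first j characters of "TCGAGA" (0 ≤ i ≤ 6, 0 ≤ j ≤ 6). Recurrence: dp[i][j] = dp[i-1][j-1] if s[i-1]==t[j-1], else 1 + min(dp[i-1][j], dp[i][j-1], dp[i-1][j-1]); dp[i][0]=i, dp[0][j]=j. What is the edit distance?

3

   ''  T  C  G  A  G  A
''  0  1  2  3  4  5  6
 T  1  0  1  2  3  4  5
 G  2  1  1  1  2  3  4
 A  3  2  2  2  1  2  3
 A  4  3  3  3  2  2  2
 T  5  4  4  4  3  3  3
 A  6  5  5  5  4  4  3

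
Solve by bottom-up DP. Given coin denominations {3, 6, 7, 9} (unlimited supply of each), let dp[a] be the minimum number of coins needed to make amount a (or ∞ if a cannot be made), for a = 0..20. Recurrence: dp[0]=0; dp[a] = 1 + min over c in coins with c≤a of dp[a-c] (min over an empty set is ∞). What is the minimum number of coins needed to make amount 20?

 a  0  1  2  3  4  5  6  7  8  9 10 11 12 13 14 15 16 17 18 19 20
dp  0  -  -  1  -  -  1  1  -  1  2  -  2  2  2  2  2  3  2  3  3
(- denotes ∞ / unreachable)

3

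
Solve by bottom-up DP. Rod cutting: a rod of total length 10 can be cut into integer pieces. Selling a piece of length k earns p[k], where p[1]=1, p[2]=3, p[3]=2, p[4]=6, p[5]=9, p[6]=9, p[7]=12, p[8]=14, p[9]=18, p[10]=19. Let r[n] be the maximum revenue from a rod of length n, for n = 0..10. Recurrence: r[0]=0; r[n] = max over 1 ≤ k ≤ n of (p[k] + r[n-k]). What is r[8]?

14

   n    0    1    2    3    4    5    6    7    8    9   10
r[n]    0    1    3    4    6    9   10   12   14   18   19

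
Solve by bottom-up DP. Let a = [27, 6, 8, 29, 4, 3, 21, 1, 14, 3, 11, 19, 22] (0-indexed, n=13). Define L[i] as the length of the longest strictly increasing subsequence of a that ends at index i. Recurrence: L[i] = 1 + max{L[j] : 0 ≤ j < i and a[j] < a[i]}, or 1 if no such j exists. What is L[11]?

   i    0    1    2    3    4    5    6    7    8    9   10   11   12
a[i]   27    6    8   29    4    3   21    1   14    3   11   19   22
L[i]    1    1    2    3    1    1    3    1    3    2    3    4    5

4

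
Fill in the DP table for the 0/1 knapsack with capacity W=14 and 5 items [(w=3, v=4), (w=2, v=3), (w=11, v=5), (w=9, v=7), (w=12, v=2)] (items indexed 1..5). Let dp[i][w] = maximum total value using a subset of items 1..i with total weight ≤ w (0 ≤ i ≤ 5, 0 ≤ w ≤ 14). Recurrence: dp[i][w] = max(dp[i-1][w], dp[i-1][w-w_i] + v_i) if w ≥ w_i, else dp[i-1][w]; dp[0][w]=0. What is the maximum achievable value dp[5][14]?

i\w   0   1   2   3   4   5   6   7   8   9  10  11  12  13  14
  0   0   0   0   0   0   0   0   0   0   0   0   0   0   0   0
  1   0   0   0   4   4   4   4   4   4   4   4   4   4   4   4
  2   0   0   3   4   4   7   7   7   7   7   7   7   7   7   7
  3   0   0   3   4   4   7   7   7   7   7   7   7   7   8   9
  4   0   0   3   4   4   7   7   7   7   7   7  10  11  11  14
  5   0   0   3   4   4   7   7   7   7   7   7  10  11  11  14

14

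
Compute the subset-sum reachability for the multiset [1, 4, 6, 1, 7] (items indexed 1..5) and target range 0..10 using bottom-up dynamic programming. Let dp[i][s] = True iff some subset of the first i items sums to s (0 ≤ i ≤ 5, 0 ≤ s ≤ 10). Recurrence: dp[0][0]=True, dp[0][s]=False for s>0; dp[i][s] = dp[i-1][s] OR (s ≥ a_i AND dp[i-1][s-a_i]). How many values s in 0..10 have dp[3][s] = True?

7

i\s   0   1   2   3   4   5   6   7   8   9  10
  0   T   F   F   F   F   F   F   F   F   F   F
  1   T   T   F   F   F   F   F   F   F   F   F
  2   T   T   F   F   T   T   F   F   F   F   F
  3   T   T   F   F   T   T   T   T   F   F   T
  4   T   T   T   F   T   T   T   T   T   F   T
  5   T   T   T   F   T   T   T   T   T   T   T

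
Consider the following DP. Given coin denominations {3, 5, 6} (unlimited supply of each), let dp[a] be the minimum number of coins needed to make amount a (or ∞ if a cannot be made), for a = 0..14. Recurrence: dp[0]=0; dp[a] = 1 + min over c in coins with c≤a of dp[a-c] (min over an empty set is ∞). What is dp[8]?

 a  0  1  2  3  4  5  6  7  8  9 10 11 12 13 14
dp  0  -  -  1  -  1  1  -  2  2  2  2  2  3  3
(- denotes ∞ / unreachable)

2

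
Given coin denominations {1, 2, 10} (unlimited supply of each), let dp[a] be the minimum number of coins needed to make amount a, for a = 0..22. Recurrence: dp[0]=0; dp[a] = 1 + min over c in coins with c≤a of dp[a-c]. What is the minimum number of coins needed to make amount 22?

3

 a  0  1  2  3  4  5  6  7  8  9 10 11 12 13 14 15 16 17 18 19 20 21 22
dp  0  1  1  2  2  3  3  4  4  5  1  2  2  3  3  4  4  5  5  6  2  3  3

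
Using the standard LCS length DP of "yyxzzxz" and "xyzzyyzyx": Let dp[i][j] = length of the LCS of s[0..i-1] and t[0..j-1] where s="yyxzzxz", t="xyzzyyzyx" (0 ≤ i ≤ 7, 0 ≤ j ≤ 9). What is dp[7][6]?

   ''  x  y  z  z  y  y  z  y  x
''  0  0  0  0  0  0  0  0  0  0
 y  0  0  1  1  1  1  1  1  1  1
 y  0  0  1  1  1  2  2  2  2  2
 x  0  1  1  1  1  2  2  2  2  3
 z  0  1  1  2  2  2  2  3  3  3
 z  0  1  1  2  3  3  3  3  3  3
 x  0  1  1  2  3  3  3  3  3  4
 z  0  1  1  2  3  3  3  4  4  4

3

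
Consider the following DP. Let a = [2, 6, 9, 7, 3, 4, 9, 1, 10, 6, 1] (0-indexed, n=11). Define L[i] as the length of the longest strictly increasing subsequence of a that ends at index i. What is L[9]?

   i    0    1    2    3    4    5    6    7    8    9   10
a[i]    2    6    9    7    3    4    9    1   10    6    1
L[i]    1    2    3    3    2    3    4    1    5    4    1

4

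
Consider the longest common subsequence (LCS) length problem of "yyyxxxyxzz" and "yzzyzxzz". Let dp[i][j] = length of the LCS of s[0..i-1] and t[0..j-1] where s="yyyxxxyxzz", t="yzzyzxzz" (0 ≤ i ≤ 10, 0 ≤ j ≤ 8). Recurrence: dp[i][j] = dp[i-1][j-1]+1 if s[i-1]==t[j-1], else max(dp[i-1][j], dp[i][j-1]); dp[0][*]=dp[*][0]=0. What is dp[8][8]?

   ''  y  z  z  y  z  x  z  z
''  0  0  0  0  0  0  0  0  0
 y  0  1  1  1  1  1  1  1  1
 y  0  1  1  1  2  2  2  2  2
 y  0  1  1  1  2  2  2  2  2
 x  0  1  1  1  2  2  3  3  3
 x  0  1  1  1  2  2  3  3  3
 x  0  1  1  1  2  2  3  3  3
 y  0  1  1  1  2  2  3  3  3
 x  0  1  1  1  2  2  3  3  3
 z  0  1  2  2  2  3  3  4  4
 z  0  1  2  3  3  3  3  4  5

3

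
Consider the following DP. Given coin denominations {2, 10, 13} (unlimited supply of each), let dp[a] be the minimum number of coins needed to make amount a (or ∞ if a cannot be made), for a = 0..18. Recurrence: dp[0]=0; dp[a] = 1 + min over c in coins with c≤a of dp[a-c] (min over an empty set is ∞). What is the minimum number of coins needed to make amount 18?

 a  0  1  2  3  4  5  6  7  8  9 10 11 12 13 14 15 16 17 18
dp  0  -  1  -  2  -  3  -  4  -  1  -  2  1  3  2  4  3  5
(- denotes ∞ / unreachable)

5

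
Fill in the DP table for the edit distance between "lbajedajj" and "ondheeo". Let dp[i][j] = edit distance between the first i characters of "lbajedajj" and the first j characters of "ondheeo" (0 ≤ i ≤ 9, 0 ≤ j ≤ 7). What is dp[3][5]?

5

   ''  o  n  d  h  e  e  o
''  0  1  2  3  4  5  6  7
 l  1  1  2  3  4  5  6  7
 b  2  2  2  3  4  5  6  7
 a  3  3  3  3  4  5  6  7
 j  4  4  4  4  4  5  6  7
 e  5  5  5  5  5  4  5  6
 d  6  6  6  5  6  5  5  6
 a  7  7  7  6  6  6  6  6
 j  8  8  8  7  7  7  7  7
 j  9  9  9  8  8  8  8  8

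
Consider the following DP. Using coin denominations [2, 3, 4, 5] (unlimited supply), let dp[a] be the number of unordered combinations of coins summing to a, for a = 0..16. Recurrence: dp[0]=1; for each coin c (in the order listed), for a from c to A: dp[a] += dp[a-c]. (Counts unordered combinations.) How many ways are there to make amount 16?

17

after  coin     0     1     2     3     4     5     6     7     8     9    10    11    12    13    14    15    16
          2     1     0     1     0     1     0     1     0     1     0     1     0     1     0     1     0     1
          3     1     0     1     1     1     1     2     1     2     2     2     2     3     2     3     3     3
          4     1     0     1     1     2     1     3     2     4     3     5     4     7     5     8     7    10
          5     1     0     1     1     2     2     3     3     5     5     7     7    10    10    13    14    17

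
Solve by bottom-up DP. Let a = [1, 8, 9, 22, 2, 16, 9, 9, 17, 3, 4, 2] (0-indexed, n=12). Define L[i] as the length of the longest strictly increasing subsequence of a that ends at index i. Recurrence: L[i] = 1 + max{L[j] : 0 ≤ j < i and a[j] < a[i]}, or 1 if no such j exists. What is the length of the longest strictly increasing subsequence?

5

   i    0    1    2    3    4    5    6    7    8    9   10   11
a[i]    1    8    9   22    2   16    9    9   17    3    4    2
L[i]    1    2    3    4    2    4    3    3    5    3    4    2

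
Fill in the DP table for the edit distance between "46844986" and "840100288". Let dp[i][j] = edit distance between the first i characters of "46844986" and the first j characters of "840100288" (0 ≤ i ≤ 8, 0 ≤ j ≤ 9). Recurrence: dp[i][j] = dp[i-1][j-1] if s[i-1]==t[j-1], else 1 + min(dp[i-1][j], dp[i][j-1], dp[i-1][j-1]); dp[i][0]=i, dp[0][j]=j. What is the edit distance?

7

   ''  8  4  0  1  0  0  2  8  8
''  0  1  2  3  4  5  6  7  8  9
 4  1  1  1  2  3  4  5  6  7  8
 6  2  2  2  2  3  4  5  6  7  8
 8  3  2  3  3  3  4  5  6  6  7
 4  4  3  2  3  4  4  5  6  7  7
 4  5  4  3  3  4  5  5  6  7  8
 9  6  5  4  4  4  5  6  6  7  8
 8  7  6  5  5  5  5  6  7  6  7
 6  8  7  6  6  6  6  6  7  7  7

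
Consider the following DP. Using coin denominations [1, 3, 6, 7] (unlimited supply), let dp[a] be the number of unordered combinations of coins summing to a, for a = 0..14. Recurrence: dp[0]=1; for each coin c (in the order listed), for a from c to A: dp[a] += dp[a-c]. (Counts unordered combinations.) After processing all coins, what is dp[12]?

11

after  coin     0     1     2     3     4     5     6     7     8     9    10    11    12    13    14
          1     1     1     1     1     1     1     1     1     1     1     1     1     1     1     1
          3     1     1     1     2     2     2     3     3     3     4     4     4     5     5     5
          6     1     1     1     2     2     2     4     4     4     6     6     6     9     9     9
          7     1     1     1     2     2     2     4     5     5     7     8     8    11    13    14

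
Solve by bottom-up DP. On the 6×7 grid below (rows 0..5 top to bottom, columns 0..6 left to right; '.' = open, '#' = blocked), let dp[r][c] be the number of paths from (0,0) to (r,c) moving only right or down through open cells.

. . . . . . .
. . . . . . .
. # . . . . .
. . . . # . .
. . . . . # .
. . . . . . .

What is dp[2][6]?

25

r\c   0   1   2   3   4   5   6
  0   1   1   1   1   1   1   1
  1   1   2   3   4   5   6   7
  2   1   0   3   7  12  18  25
  3   1   1   4  11   0  18  43
  4   1   2   6  17  17   0  43
  5   1   3   9  26  43  43  86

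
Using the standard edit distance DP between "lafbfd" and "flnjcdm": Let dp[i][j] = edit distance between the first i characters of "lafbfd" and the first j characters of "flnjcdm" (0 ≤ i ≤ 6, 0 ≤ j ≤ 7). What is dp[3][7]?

   ''  f  l  n  j  c  d  m
''  0  1  2  3  4  5  6  7
 l  1  1  1  2  3  4  5  6
 a  2  2  2  2  3  4  5  6
 f  3  2  3  3  3  4  5  6
 b  4  3  3  4  4  4  5  6
 f  5  4  4  4  5  5  5  6
 d  6  5  5  5  5  6  5  6

6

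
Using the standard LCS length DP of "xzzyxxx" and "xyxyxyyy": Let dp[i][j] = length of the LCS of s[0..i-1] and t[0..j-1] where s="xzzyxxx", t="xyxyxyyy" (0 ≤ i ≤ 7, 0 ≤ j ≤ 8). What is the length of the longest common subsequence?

   ''  x  y  x  y  x  y  y  y
''  0  0  0  0  0  0  0  0  0
 x  0  1  1  1  1  1  1  1  1
 z  0  1  1  1  1  1  1  1  1
 z  0  1  1  1  1  1  1  1  1
 y  0  1  2  2  2  2  2  2  2
 x  0  1  2  3  3  3  3  3  3
 x  0  1  2  3  3  4  4  4  4
 x  0  1  2  3  3  4  4  4  4

4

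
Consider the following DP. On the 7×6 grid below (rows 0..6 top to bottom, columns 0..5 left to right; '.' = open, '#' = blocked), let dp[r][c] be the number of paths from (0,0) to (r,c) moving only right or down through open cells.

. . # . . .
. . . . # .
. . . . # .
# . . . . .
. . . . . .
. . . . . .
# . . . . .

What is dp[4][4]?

41

r\c   0   1   2   3   4   5
  0   1   1   0   0   0   0
  1   1   2   2   2   0   0
  2   1   3   5   7   0   0
  3   0   3   8  15  15  15
  4   0   3  11  26  41  56
  5   0   3  14  40  81 137
  6   0   3  17  57 138 275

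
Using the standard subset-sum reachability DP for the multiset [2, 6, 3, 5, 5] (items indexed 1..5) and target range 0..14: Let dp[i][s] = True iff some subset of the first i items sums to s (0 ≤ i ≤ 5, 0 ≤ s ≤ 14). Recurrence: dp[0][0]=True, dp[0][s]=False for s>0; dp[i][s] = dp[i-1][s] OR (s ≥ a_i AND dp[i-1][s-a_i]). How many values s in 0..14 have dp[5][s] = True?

i\s   0   1   2   3   4   5   6   7   8   9  10  11  12  13  14
  0   T   F   F   F   F   F   F   F   F   F   F   F   F   F   F
  1   T   F   T   F   F   F   F   F   F   F   F   F   F   F   F
  2   T   F   T   F   F   F   T   F   T   F   F   F   F   F   F
  3   T   F   T   T   F   T   T   F   T   T   F   T   F   F   F
  4   T   F   T   T   F   T   T   T   T   T   T   T   F   T   T
  5   T   F   T   T   F   T   T   T   T   T   T   T   T   T   T

13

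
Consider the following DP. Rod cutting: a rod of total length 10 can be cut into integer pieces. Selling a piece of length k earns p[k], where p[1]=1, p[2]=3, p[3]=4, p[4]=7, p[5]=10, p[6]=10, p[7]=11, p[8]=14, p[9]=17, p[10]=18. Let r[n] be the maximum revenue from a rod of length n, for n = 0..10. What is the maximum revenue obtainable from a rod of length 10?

20

   n    0    1    2    3    4    5    6    7    8    9   10
r[n]    0    1    3    4    7   10   11   13   14   17   20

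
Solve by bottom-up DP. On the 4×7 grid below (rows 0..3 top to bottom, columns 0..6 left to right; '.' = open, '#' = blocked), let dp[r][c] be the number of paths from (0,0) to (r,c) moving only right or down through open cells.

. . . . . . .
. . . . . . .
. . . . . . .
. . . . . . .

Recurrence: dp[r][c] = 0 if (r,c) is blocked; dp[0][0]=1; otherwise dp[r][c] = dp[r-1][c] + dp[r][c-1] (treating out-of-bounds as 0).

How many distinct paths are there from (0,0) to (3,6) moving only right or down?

84

r\c   0   1   2   3   4   5   6
  0   1   1   1   1   1   1   1
  1   1   2   3   4   5   6   7
  2   1   3   6  10  15  21  28
  3   1   4  10  20  35  56  84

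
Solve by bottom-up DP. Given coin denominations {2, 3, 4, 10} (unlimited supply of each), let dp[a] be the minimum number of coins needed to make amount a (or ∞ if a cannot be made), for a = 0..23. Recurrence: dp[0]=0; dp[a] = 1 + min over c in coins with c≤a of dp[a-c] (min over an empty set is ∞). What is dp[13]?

2

 a  0  1  2  3  4  5  6  7  8  9 10 11 12 13 14 15 16 17 18 19 20 21 22 23
dp  0  -  1  1  1  2  2  2  2  3  1  3  2  2  2  3  3  3  3  4  2  4  3  3
(- denotes ∞ / unreachable)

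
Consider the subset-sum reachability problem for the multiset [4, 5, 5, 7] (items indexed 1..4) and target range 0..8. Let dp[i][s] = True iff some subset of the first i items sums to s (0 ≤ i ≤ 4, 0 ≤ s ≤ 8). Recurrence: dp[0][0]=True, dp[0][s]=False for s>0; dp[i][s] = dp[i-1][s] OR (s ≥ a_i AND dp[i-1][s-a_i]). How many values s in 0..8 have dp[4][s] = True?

4

i\s   0   1   2   3   4   5   6   7   8
  0   T   F   F   F   F   F   F   F   F
  1   T   F   F   F   T   F   F   F   F
  2   T   F   F   F   T   T   F   F   F
  3   T   F   F   F   T   T   F   F   F
  4   T   F   F   F   T   T   F   T   F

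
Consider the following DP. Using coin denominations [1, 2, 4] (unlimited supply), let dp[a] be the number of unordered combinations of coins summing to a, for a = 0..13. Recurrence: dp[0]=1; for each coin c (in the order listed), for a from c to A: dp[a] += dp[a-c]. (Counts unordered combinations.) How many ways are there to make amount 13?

16

after  coin     0     1     2     3     4     5     6     7     8     9    10    11    12    13
          1     1     1     1     1     1     1     1     1     1     1     1     1     1     1
          2     1     1     2     2     3     3     4     4     5     5     6     6     7     7
          4     1     1     2     2     4     4     6     6     9     9    12    12    16    16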